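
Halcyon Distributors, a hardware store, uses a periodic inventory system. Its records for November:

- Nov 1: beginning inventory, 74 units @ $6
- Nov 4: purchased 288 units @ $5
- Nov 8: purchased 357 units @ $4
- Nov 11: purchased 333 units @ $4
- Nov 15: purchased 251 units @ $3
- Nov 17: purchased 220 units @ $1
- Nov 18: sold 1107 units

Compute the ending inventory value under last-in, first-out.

Ending inventory = $2,100

Nov 18, 1107 sold [LIFO — newest first]: 220 @ $1 + 251 @ $3 + 333 @ $4 + 303 @ $4 = $3,517
Ending inventory: 74 @ $6 + 288 @ $5 + 54 @ $4 = $2,100
Check: goods available $5,617 = COGS $3,517 + ending $2,100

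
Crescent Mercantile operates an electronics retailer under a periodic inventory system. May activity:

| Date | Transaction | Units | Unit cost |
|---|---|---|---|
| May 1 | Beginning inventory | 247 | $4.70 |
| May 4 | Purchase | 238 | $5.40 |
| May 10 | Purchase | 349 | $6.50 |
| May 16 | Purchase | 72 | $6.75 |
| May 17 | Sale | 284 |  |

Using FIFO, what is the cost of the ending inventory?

Ending inventory = $3,839.90

May 17, 284 sold [FIFO — oldest first]: 247 @ $4.70 + 37 @ $5.40 = $1,360.70
Ending inventory: 201 @ $5.40 + 349 @ $6.50 + 72 @ $6.75 = $3,839.90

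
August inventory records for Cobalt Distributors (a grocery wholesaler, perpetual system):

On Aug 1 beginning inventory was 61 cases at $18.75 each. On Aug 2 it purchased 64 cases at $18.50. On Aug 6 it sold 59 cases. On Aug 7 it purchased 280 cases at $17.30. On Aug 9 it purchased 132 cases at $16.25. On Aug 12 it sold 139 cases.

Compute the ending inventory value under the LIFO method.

Ending inventory = $5,959.15

Aug 6, 59 sold [LIFO — newest first]: 59 @ $18.50 = $1,091.50
Aug 12, 139 sold [LIFO — newest first]: 132 @ $16.25 + 7 @ $17.30 = $2,266.10
Total COGS = $1,091.50 + $2,266.10 = $3,357.60
Ending inventory: 61 @ $18.75 + 5 @ $18.50 + 273 @ $17.30 = $5,959.15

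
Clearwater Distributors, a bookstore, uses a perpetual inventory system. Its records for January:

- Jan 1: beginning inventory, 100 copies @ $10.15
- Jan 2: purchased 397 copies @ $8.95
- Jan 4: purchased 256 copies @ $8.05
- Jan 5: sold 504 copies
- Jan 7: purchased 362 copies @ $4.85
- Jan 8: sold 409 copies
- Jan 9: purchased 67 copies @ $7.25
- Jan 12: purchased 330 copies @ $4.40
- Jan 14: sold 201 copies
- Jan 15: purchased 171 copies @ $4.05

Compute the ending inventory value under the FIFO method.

Jan 5, 504 sold [FIFO — oldest first]: 100 @ $10.15 + 397 @ $8.95 + 7 @ $8.05 = $4,624.50
Jan 8, 409 sold [FIFO — oldest first]: 249 @ $8.05 + 160 @ $4.85 = $2,780.45
Jan 14, 201 sold [FIFO — oldest first]: 201 @ $4.85 = $974.85
Total COGS = $4,624.50 + $2,780.45 + $974.85 = $8,379.80
Ending inventory: 1 @ $4.85 + 67 @ $7.25 + 330 @ $4.40 + 171 @ $4.05 = $2,635.15

Ending inventory = $2,635.15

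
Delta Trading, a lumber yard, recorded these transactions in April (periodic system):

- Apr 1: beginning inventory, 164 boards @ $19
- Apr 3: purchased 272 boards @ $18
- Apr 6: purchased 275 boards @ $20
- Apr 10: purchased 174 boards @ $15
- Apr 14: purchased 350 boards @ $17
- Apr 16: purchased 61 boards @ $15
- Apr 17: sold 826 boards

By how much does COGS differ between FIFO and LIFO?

$942

FIFO COGS: 164 @ $19 + 272 @ $18 + 275 @ $20 + 115 @ $15 = $15,237
LIFO COGS: 61 @ $15 + 350 @ $17 + 174 @ $15 + 241 @ $20 = $14,295
Difference = |$15,237 − $14,295| = $942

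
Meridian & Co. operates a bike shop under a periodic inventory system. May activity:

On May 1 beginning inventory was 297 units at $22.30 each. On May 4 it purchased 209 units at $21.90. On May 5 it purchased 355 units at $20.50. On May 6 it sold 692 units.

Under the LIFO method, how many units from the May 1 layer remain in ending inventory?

169

May 6, 692 sold [LIFO — newest first]: 355 @ $20.50 + 209 @ $21.90 + 128 @ $22.30 = $14,709.00
Ending inventory: 169 @ $22.30 = $3,768.70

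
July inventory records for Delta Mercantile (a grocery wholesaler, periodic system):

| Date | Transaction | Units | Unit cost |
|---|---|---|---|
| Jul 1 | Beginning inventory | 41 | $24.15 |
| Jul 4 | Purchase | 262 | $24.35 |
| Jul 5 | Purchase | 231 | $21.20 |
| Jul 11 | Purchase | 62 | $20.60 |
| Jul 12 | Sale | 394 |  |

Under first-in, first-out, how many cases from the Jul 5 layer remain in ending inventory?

140

Jul 12, 394 sold [FIFO — oldest first]: 41 @ $24.15 + 262 @ $24.35 + 91 @ $21.20 = $9,299.05
Ending inventory: 140 @ $21.20 + 62 @ $20.60 = $4,245.20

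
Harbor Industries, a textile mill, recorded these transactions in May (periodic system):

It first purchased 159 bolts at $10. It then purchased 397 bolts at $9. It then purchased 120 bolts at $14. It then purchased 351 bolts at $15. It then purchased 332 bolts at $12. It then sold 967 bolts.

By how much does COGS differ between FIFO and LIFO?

$1,197

FIFO COGS: 159 @ $10 + 397 @ $9 + 120 @ $14 + 291 @ $15 = $11,208
LIFO COGS: 332 @ $12 + 351 @ $15 + 120 @ $14 + 164 @ $9 = $12,405
Difference = |$11,208 − $12,405| = $1,197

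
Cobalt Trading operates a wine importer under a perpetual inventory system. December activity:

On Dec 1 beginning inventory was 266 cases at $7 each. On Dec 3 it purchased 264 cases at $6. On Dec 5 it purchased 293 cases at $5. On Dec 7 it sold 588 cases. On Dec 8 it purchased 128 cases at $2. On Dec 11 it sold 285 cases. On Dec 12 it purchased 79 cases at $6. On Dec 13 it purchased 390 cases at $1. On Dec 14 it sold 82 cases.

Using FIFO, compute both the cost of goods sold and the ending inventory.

COGS = $5,191; ending inventory = $840

Dec 7, 588 sold [FIFO — oldest first]: 266 @ $7 + 264 @ $6 + 58 @ $5 = $3,736
Dec 11, 285 sold [FIFO — oldest first]: 235 @ $5 + 50 @ $2 = $1,275
Dec 14, 82 sold [FIFO — oldest first]: 78 @ $2 + 4 @ $6 = $180
Total COGS = $3,736 + $1,275 + $180 = $5,191
Ending inventory: 75 @ $6 + 390 @ $1 = $840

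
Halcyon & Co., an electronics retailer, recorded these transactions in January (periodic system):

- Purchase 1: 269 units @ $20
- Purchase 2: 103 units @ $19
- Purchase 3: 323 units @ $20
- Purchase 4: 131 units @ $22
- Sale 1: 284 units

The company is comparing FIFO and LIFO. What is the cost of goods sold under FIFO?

COGS = $5,665

FIFO COGS: 269 @ $20 + 15 @ $19 = $5,665
LIFO COGS: 131 @ $22 + 153 @ $20 = $5,942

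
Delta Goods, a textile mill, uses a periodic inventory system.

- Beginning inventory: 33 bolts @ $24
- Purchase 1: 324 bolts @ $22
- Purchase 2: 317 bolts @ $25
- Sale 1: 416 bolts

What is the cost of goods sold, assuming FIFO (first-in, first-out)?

COGS = $9,395

Sale 1 (416) [FIFO — oldest first]: 33 @ $24 + 324 @ $22 + 59 @ $25 = $9,395
Ending inventory: 258 @ $25 = $6,450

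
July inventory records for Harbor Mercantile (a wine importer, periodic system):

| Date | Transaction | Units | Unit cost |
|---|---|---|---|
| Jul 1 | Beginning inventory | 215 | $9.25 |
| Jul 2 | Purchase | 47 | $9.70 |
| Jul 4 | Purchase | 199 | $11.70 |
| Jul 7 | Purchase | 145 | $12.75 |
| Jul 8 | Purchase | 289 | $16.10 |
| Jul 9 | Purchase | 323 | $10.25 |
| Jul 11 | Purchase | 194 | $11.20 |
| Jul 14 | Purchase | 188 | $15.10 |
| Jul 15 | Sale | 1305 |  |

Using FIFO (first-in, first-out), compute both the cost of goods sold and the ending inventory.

Jul 15, 1305 sold [FIFO — oldest first]: 215 @ $9.25 + 47 @ $9.70 + 199 @ $11.70 + 145 @ $12.75 + 289 @ $16.10 + 323 @ $10.25 + 87 @ $11.20 = $15,559.75
Ending inventory: 107 @ $11.20 + 188 @ $15.10 = $4,037.20
Check: goods available $19,596.95 = COGS $15,559.75 + ending $4,037.20

COGS = $15,559.75; ending inventory = $4,037.20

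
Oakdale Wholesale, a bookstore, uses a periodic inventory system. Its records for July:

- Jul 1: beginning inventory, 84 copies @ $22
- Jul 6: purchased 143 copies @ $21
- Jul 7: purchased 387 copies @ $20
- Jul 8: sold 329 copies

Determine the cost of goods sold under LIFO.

Jul 8, 329 sold [LIFO — newest first]: 329 @ $20 = $6,580
Ending inventory: 84 @ $22 + 143 @ $21 + 58 @ $20 = $6,011

COGS = $6,580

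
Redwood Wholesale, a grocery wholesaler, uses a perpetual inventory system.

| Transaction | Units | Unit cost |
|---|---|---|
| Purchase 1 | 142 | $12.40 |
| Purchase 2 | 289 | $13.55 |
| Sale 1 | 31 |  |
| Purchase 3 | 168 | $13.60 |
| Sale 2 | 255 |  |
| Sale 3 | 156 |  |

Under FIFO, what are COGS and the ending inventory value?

Sale 1 (31) [FIFO — oldest first]: 31 @ $12.40 = $384.40
Sale 2 (255) [FIFO — oldest first]: 111 @ $12.40 + 144 @ $13.55 = $3,327.60
Sale 3 (156) [FIFO — oldest first]: 145 @ $13.55 + 11 @ $13.60 = $2,114.35
Total COGS = $384.40 + $3,327.60 + $2,114.35 = $5,826.35
Ending inventory: 157 @ $13.60 = $2,135.20
Check: goods available $7,961.55 = COGS $5,826.35 + ending $2,135.20

COGS = $5,826.35; ending inventory = $2,135.20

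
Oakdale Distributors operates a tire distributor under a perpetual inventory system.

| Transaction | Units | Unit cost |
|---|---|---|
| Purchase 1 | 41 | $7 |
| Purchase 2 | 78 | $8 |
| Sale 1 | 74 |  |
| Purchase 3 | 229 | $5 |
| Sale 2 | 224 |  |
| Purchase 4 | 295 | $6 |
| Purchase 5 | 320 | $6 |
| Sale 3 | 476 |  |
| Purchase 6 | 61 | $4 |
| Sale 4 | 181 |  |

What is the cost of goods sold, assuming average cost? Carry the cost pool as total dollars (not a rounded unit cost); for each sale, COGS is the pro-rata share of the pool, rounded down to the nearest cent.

COGS = $5,611.88

After Purchase 1: 41 on hand, pool $287.00 (≈ $7.0000 each)
After Purchase 2: 119 on hand, pool $911.00 (≈ $7.6555 each)
Sale 1, sell 74: 74/119 × $911.00 → $566.50
After Purchase 3: 274 on hand, pool $1,489.50 (≈ $5.4361 each)
Sale 2, sell 224: 224/274 × $1,489.50 → $1,217.69
After Purchase 4: 345 on hand, pool $2,041.81 (≈ $5.9183 each)
After Purchase 5: 665 on hand, pool $3,961.81 (≈ $5.9576 each)
Sale 3, sell 476: 476/665 × $3,961.81 → $2,835.82
After Purchase 6: 250 on hand, pool $1,369.99 (≈ $5.4800 each)
Sale 4, sell 181: 181/250 × $1,369.99 → $991.87
Total COGS = $566.50 + $1,217.69 + $2,835.82 + $991.87 = $5,611.88
Ending inventory (cost pool remaining) = $378.12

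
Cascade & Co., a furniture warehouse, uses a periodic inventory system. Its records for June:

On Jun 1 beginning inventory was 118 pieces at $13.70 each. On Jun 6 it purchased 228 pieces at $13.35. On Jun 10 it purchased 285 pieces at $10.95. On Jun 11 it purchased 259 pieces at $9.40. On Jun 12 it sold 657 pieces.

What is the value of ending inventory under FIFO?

Ending inventory = $2,190.20

Jun 12, 657 sold [FIFO — oldest first]: 118 @ $13.70 + 228 @ $13.35 + 285 @ $10.95 + 26 @ $9.40 = $8,025.55
Ending inventory: 233 @ $9.40 = $2,190.20
Check: goods available $10,215.75 = COGS $8,025.55 + ending $2,190.20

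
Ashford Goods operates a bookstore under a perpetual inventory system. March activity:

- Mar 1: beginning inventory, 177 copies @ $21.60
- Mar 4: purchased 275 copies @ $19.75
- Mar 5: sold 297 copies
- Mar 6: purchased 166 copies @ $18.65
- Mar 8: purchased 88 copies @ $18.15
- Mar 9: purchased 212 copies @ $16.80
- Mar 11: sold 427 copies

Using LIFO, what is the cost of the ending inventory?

Ending inventory = $4,075.35

Mar 5, 297 sold [LIFO — newest first]: 275 @ $19.75 + 22 @ $21.60 = $5,906.45
Mar 11, 427 sold [LIFO — newest first]: 212 @ $16.80 + 88 @ $18.15 + 127 @ $18.65 = $7,527.35
Total COGS = $5,906.45 + $7,527.35 = $13,433.80
Ending inventory: 155 @ $21.60 + 39 @ $18.65 = $4,075.35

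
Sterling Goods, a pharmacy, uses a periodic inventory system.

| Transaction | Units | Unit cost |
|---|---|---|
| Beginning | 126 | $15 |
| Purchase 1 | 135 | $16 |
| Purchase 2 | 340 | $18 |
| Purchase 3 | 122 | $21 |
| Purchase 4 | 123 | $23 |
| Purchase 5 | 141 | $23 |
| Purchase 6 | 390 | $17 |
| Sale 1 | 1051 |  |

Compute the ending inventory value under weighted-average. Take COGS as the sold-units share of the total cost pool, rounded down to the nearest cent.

Ending inventory = $6,021.42

Sale 1, sell 1051: 1051/1377 × $25,434.00 → $19,412.58
Ending inventory (cost pool remaining) = $6,021.42
Check: goods available $25,434.00 = COGS $19,412.58 + ending $6,021.42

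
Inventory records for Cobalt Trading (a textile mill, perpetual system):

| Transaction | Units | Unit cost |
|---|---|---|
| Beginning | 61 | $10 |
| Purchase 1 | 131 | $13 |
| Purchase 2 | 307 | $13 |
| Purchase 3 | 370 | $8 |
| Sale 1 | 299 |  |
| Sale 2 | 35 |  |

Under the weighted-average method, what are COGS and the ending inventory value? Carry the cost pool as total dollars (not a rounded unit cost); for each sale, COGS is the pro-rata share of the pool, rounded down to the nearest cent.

COGS = $3,560.60; ending inventory = $5,703.40

After Beginning: 61 on hand, pool $610.00 (≈ $10.0000 each)
After Purchase 1: 192 on hand, pool $2,313.00 (≈ $12.0469 each)
After Purchase 2: 499 on hand, pool $6,304.00 (≈ $12.6333 each)
After Purchase 3: 869 on hand, pool $9,264.00 (≈ $10.6605 each)
Sale 1, sell 299: 299/869 × $9,264.00 → $3,187.49
Sale 2, sell 35: 35/570 × $6,076.51 → $373.11
Total COGS = $3,187.49 + $373.11 = $3,560.60
Ending inventory (cost pool remaining) = $5,703.40
Check: goods available $9,264.00 = COGS $3,560.60 + ending $5,703.40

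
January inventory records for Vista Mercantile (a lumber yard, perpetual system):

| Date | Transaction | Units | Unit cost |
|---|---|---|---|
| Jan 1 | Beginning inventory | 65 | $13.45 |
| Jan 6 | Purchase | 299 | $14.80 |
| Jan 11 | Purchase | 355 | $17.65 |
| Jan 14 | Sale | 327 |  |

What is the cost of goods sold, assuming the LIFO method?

COGS = $5,771.55

Jan 14, 327 sold [LIFO — newest first]: 327 @ $17.65 = $5,771.55
Ending inventory: 65 @ $13.45 + 299 @ $14.80 + 28 @ $17.65 = $5,793.65
Check: goods available $11,565.20 = COGS $5,771.55 + ending $5,793.65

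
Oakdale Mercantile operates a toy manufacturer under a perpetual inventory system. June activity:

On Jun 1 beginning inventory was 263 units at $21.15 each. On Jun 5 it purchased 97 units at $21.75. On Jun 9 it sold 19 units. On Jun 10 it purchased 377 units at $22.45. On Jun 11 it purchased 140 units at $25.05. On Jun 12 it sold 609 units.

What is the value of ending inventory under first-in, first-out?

Ending inventory = $5,954.05

Jun 9, 19 sold [FIFO — oldest first]: 19 @ $21.15 = $401.85
Jun 12, 609 sold [FIFO — oldest first]: 244 @ $21.15 + 97 @ $21.75 + 268 @ $22.45 = $13,286.95
Total COGS = $401.85 + $13,286.95 = $13,688.80
Ending inventory: 109 @ $22.45 + 140 @ $25.05 = $5,954.05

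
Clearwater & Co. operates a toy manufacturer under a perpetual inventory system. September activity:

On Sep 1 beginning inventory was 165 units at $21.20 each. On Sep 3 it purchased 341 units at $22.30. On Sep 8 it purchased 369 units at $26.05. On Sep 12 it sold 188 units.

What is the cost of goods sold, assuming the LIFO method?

COGS = $4,897.40

Sep 12, 188 sold [LIFO — newest first]: 188 @ $26.05 = $4,897.40
Ending inventory: 165 @ $21.20 + 341 @ $22.30 + 181 @ $26.05 = $15,817.35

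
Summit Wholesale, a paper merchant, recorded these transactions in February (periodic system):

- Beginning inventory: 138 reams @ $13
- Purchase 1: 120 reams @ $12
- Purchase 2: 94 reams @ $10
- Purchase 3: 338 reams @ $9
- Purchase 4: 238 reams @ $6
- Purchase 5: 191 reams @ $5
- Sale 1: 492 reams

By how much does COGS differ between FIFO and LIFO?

FIFO COGS: 138 @ $13 + 120 @ $12 + 94 @ $10 + 140 @ $9 = $5,434
LIFO COGS: 191 @ $5 + 238 @ $6 + 63 @ $9 = $2,950
Difference = |$5,434 − $2,950| = $2,484

$2,484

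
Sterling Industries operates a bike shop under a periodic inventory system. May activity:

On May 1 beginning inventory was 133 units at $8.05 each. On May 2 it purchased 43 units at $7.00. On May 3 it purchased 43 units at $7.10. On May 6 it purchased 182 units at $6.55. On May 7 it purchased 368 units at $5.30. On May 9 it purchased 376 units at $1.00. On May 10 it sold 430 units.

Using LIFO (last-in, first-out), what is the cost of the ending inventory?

May 10, 430 sold [LIFO — newest first]: 376 @ $1.00 + 54 @ $5.30 = $662.20
Ending inventory: 133 @ $8.05 + 43 @ $7.00 + 43 @ $7.10 + 182 @ $6.55 + 314 @ $5.30 = $4,533.25

Ending inventory = $4,533.25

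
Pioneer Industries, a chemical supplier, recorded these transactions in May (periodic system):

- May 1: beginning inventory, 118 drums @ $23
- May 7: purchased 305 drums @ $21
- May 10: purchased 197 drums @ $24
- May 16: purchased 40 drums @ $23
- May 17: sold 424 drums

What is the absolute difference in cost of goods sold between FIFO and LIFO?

FIFO COGS: 118 @ $23 + 305 @ $21 + 1 @ $24 = $9,143
LIFO COGS: 40 @ $23 + 197 @ $24 + 187 @ $21 = $9,575
Difference = |$9,143 − $9,575| = $432

$432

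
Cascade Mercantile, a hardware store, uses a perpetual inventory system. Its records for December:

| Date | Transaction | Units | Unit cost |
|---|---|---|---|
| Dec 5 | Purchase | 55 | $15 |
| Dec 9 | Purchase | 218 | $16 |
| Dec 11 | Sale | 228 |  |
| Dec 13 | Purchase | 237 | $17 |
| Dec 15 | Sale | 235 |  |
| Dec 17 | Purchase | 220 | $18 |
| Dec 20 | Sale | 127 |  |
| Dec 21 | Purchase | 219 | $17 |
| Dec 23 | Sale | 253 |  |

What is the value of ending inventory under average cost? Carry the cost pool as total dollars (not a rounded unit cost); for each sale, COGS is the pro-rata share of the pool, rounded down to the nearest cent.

Ending inventory = $1,834.67

After Dec 5: 55 on hand, pool $825.00 (≈ $15.0000 each)
After Dec 9: 273 on hand, pool $4,313.00 (≈ $15.7985 each)
Dec 11, sell 228: 228/273 × $4,313.00 → $3,602.06
After Dec 13: 282 on hand, pool $4,739.94 (≈ $16.8083 each)
Dec 15, sell 235: 235/282 × $4,739.94 → $3,949.95
After Dec 17: 267 on hand, pool $4,749.99 (≈ $17.7902 each)
Dec 20, sell 127: 127/267 × $4,749.99 → $2,259.35
After Dec 21: 359 on hand, pool $6,213.64 (≈ $17.3082 each)
Dec 23, sell 253: 253/359 × $6,213.64 → $4,378.97
Total COGS = $3,602.06 + $3,949.95 + $2,259.35 + $4,378.97 = $14,190.33
Ending inventory (cost pool remaining) = $1,834.67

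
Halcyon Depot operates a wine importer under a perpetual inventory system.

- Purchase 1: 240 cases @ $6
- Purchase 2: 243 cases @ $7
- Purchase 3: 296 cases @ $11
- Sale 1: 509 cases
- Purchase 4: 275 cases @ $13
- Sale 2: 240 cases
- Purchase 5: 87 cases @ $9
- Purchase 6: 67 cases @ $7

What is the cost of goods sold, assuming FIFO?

COGS = $6,067

Sale 1 (509) [FIFO — oldest first]: 240 @ $6 + 243 @ $7 + 26 @ $11 = $3,427
Sale 2 (240) [FIFO — oldest first]: 240 @ $11 = $2,640
Total COGS = $3,427 + $2,640 = $6,067
Ending inventory: 30 @ $11 + 275 @ $13 + 87 @ $9 + 67 @ $7 = $5,157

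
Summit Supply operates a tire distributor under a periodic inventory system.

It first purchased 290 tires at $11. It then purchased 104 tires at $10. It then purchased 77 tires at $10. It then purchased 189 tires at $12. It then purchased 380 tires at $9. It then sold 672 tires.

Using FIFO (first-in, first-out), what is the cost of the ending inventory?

Ending inventory = $3,312

Sale 1 (672) [FIFO — oldest first]: 290 @ $11 + 104 @ $10 + 77 @ $10 + 189 @ $12 + 12 @ $9 = $7,376
Ending inventory: 368 @ $9 = $3,312
Check: goods available $10,688 = COGS $7,376 + ending $3,312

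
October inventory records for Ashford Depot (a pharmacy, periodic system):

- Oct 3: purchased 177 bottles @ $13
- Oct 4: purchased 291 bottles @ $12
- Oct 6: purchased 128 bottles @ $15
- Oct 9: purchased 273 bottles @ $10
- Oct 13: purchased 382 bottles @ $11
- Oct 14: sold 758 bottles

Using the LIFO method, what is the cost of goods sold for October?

COGS = $8,477

Oct 14, 758 sold [LIFO — newest first]: 382 @ $11 + 273 @ $10 + 103 @ $15 = $8,477
Ending inventory: 177 @ $13 + 291 @ $12 + 25 @ $15 = $6,168
Check: goods available $14,645 = COGS $8,477 + ending $6,168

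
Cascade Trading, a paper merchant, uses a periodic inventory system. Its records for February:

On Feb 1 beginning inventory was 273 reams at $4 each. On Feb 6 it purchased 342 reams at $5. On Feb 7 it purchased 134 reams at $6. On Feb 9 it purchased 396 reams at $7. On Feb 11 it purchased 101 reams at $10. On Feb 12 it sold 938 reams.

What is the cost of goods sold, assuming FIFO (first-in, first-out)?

Feb 12, 938 sold [FIFO — oldest first]: 273 @ $4 + 342 @ $5 + 134 @ $6 + 189 @ $7 = $4,929
Ending inventory: 207 @ $7 + 101 @ $10 = $2,459

COGS = $4,929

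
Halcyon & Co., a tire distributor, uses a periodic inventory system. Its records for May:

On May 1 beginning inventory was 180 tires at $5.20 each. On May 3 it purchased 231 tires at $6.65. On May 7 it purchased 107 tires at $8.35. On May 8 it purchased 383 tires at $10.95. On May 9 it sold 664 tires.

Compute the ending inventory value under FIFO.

Ending inventory = $2,595.15

May 9, 664 sold [FIFO — oldest first]: 180 @ $5.20 + 231 @ $6.65 + 107 @ $8.35 + 146 @ $10.95 = $4,964.30
Ending inventory: 237 @ $10.95 = $2,595.15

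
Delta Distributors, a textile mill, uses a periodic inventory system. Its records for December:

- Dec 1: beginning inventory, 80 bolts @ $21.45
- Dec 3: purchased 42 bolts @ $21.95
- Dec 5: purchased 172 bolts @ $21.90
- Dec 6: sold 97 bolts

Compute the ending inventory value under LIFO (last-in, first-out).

Dec 6, 97 sold [LIFO — newest first]: 97 @ $21.90 = $2,124.30
Ending inventory: 80 @ $21.45 + 42 @ $21.95 + 75 @ $21.90 = $4,280.40

Ending inventory = $4,280.40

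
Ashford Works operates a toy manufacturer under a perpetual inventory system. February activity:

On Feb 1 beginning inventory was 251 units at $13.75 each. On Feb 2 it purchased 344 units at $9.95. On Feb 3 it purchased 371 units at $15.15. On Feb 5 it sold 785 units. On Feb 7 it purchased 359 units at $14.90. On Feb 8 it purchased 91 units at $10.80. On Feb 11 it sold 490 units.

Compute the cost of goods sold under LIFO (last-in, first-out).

COGS = $16,887.85

Feb 5, 785 sold [LIFO — newest first]: 371 @ $15.15 + 344 @ $9.95 + 70 @ $13.75 = $10,005.95
Feb 11, 490 sold [LIFO — newest first]: 91 @ $10.80 + 359 @ $14.90 + 40 @ $13.75 = $6,881.90
Total COGS = $10,005.95 + $6,881.90 = $16,887.85
Ending inventory: 141 @ $13.75 = $1,938.75
Check: goods available $18,826.60 = COGS $16,887.85 + ending $1,938.75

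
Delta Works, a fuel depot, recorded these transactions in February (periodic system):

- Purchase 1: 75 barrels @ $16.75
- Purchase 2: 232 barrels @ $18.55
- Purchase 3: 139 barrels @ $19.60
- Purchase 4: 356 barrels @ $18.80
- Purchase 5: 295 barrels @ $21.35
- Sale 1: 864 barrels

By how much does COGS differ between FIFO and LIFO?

$787.40

FIFO COGS: 75 @ $16.75 + 232 @ $18.55 + 139 @ $19.60 + 356 @ $18.80 + 62 @ $21.35 = $16,300.75
LIFO COGS: 295 @ $21.35 + 356 @ $18.80 + 139 @ $19.60 + 74 @ $18.55 = $17,088.15
Difference = |$16,300.75 − $17,088.15| = $787.40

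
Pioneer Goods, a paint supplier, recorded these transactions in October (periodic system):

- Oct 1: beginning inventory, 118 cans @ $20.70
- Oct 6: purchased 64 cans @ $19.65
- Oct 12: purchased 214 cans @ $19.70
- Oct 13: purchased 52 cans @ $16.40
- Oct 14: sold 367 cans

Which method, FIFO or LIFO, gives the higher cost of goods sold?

FIFO

FIFO COGS: 118 @ $20.70 + 64 @ $19.65 + 185 @ $19.70 = $7,344.70
LIFO COGS: 52 @ $16.40 + 214 @ $19.70 + 64 @ $19.65 + 37 @ $20.70 = $7,092.10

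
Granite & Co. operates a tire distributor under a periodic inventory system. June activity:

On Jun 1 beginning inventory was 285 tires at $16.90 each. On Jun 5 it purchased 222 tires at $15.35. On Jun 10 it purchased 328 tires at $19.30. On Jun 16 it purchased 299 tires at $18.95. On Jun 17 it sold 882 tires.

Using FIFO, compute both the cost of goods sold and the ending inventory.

Jun 17, 882 sold [FIFO — oldest first]: 285 @ $16.90 + 222 @ $15.35 + 328 @ $19.30 + 47 @ $18.95 = $15,445.25
Ending inventory: 252 @ $18.95 = $4,775.40

COGS = $15,445.25; ending inventory = $4,775.40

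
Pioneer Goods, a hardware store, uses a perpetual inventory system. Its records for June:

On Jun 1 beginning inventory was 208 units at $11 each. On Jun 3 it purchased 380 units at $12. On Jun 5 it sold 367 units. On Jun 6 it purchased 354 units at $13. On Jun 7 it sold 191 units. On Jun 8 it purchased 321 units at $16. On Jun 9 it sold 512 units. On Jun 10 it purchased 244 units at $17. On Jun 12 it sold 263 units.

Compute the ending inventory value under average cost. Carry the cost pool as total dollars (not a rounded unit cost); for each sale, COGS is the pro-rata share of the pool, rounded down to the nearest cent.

After Jun 1: 208 on hand, pool $2,288.00 (≈ $11.0000 each)
After Jun 3: 588 on hand, pool $6,848.00 (≈ $11.6463 each)
Jun 5, sell 367: 367/588 × $6,848.00 → $4,274.17
After Jun 6: 575 on hand, pool $7,175.83 (≈ $12.4797 each)
Jun 7, sell 191: 191/575 × $7,175.83 → $2,383.62
After Jun 8: 705 on hand, pool $9,928.21 (≈ $14.0826 each)
Jun 9, sell 512: 512/705 × $9,928.21 → $7,210.27
After Jun 10: 437 on hand, pool $6,865.94 (≈ $15.7115 each)
Jun 12, sell 263: 263/437 × $6,865.94 → $4,132.13
Total COGS = $4,274.17 + $2,383.62 + $7,210.27 + $4,132.13 = $18,000.19
Ending inventory (cost pool remaining) = $2,733.81

Ending inventory = $2,733.81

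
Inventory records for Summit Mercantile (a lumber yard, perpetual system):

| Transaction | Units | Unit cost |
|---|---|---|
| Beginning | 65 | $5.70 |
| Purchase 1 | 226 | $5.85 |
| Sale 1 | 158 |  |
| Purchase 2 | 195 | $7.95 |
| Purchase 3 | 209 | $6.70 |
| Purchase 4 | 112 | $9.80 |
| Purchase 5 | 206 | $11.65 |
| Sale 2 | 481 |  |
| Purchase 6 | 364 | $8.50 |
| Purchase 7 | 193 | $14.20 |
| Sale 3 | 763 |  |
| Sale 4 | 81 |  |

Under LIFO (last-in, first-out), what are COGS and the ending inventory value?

Sale 1 (158) [LIFO — newest first]: 158 @ $5.85 = $924.30
Sale 2 (481) [LIFO — newest first]: 206 @ $11.65 + 112 @ $9.80 + 163 @ $6.70 = $4,589.60
Sale 3 (763) [LIFO — newest first]: 193 @ $14.20 + 364 @ $8.50 + 46 @ $6.70 + 160 @ $7.95 = $7,414.80
Sale 4 (81) [LIFO — newest first]: 35 @ $7.95 + 46 @ $5.85 = $547.35
Total COGS = $924.30 + $4,589.60 + $7,414.80 + $547.35 = $13,476.05
Ending inventory: 65 @ $5.70 + 22 @ $5.85 = $499.20
Check: goods available $13,975.25 = COGS $13,476.05 + ending $499.20

COGS = $13,476.05; ending inventory = $499.20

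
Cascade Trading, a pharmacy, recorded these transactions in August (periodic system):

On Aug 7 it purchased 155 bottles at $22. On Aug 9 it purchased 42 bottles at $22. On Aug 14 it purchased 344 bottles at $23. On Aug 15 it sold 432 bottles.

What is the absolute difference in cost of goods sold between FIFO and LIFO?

$109

FIFO COGS: 155 @ $22 + 42 @ $22 + 235 @ $23 = $9,739
LIFO COGS: 344 @ $23 + 42 @ $22 + 46 @ $22 = $9,848
Difference = |$9,739 − $9,848| = $109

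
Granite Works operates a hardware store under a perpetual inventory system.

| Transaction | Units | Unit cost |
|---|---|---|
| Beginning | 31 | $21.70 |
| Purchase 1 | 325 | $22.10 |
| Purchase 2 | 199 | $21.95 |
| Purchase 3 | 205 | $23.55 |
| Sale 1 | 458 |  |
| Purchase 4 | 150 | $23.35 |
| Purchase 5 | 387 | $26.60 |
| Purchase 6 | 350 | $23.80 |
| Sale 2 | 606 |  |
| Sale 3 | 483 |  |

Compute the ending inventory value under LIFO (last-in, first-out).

Sale 1 (458) [LIFO — newest first]: 205 @ $23.55 + 199 @ $21.95 + 54 @ $22.10 = $10,389.20
Sale 2 (606) [LIFO — newest first]: 350 @ $23.80 + 256 @ $26.60 = $15,139.60
Sale 3 (483) [LIFO — newest first]: 131 @ $26.60 + 150 @ $23.35 + 202 @ $22.10 = $11,451.30
Total COGS = $10,389.20 + $15,139.60 + $11,451.30 = $36,980.10
Ending inventory: 31 @ $21.70 + 69 @ $22.10 = $2,197.60

Ending inventory = $2,197.60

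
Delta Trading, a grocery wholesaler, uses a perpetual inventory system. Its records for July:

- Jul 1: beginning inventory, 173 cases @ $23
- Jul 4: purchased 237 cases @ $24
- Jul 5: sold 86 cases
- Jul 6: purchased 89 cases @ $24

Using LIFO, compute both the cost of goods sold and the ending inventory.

Jul 5, 86 sold [LIFO — newest first]: 86 @ $24 = $2,064
Ending inventory: 173 @ $23 + 151 @ $24 + 89 @ $24 = $9,739
Check: goods available $11,803 = COGS $2,064 + ending $9,739

COGS = $2,064; ending inventory = $9,739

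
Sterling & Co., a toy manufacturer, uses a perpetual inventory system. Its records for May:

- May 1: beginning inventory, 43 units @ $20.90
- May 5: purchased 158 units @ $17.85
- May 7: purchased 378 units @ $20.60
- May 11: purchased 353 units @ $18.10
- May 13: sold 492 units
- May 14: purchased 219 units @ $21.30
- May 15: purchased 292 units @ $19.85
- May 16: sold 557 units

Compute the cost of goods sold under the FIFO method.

COGS = $20,387.20

May 13, 492 sold [FIFO — oldest first]: 43 @ $20.90 + 158 @ $17.85 + 291 @ $20.60 = $9,713.60
May 16, 557 sold [FIFO — oldest first]: 87 @ $20.60 + 353 @ $18.10 + 117 @ $21.30 = $10,673.60
Total COGS = $9,713.60 + $10,673.60 = $20,387.20
Ending inventory: 102 @ $21.30 + 292 @ $19.85 = $7,968.80
Check: goods available $28,356.00 = COGS $20,387.20 + ending $7,968.80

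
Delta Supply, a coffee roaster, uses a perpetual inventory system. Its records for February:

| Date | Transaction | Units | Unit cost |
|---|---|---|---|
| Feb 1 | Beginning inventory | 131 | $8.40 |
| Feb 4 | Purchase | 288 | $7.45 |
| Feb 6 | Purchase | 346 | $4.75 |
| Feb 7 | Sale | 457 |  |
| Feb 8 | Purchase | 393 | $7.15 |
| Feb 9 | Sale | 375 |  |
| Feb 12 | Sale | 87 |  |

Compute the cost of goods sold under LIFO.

Feb 7, 457 sold [LIFO — newest first]: 346 @ $4.75 + 111 @ $7.45 = $2,470.45
Feb 9, 375 sold [LIFO — newest first]: 375 @ $7.15 = $2,681.25
Feb 12, 87 sold [LIFO — newest first]: 18 @ $7.15 + 69 @ $7.45 = $642.75
Total COGS = $2,470.45 + $2,681.25 + $642.75 = $5,794.45
Ending inventory: 131 @ $8.40 + 108 @ $7.45 = $1,905.00

COGS = $5,794.45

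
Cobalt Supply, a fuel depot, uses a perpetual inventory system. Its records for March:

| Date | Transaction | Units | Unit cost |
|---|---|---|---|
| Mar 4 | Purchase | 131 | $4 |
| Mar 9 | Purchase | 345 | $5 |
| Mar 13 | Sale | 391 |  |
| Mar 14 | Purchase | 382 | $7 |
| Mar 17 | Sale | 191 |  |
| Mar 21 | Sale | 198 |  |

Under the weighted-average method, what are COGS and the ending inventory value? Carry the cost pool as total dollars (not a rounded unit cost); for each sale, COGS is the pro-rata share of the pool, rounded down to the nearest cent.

After Mar 4: 131 on hand, pool $524.00 (≈ $4.0000 each)
After Mar 9: 476 on hand, pool $2,249.00 (≈ $4.7248 each)
Mar 13, sell 391: 391/476 × $2,249.00 → $1,847.39
After Mar 14: 467 on hand, pool $3,075.61 (≈ $6.5859 each)
Mar 17, sell 191: 191/467 × $3,075.61 → $1,257.90
Mar 21, sell 198: 198/276 × $1,817.71 → $1,304.00
Total COGS = $1,847.39 + $1,257.90 + $1,304.00 = $4,409.29
Ending inventory (cost pool remaining) = $513.71

COGS = $4,409.29; ending inventory = $513.71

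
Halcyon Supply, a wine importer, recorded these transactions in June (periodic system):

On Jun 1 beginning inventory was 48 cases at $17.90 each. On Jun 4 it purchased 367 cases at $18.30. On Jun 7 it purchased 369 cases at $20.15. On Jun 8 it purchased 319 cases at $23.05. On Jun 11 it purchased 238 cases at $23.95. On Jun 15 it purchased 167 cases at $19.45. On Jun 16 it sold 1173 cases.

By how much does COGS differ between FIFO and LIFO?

$1,160.45

FIFO COGS: 48 @ $17.90 + 367 @ $18.30 + 369 @ $20.15 + 319 @ $23.05 + 70 @ $23.95 = $24,040.10
LIFO COGS: 167 @ $19.45 + 238 @ $23.95 + 319 @ $23.05 + 369 @ $20.15 + 80 @ $18.30 = $25,200.55
Difference = |$24,040.10 − $25,200.55| = $1,160.45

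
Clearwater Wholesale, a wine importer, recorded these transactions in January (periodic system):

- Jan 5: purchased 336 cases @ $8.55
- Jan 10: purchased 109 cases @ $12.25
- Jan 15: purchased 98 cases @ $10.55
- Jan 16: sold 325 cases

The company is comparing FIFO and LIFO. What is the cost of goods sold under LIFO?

COGS = $3,378.05

FIFO COGS: 325 @ $8.55 = $2,778.75
LIFO COGS: 98 @ $10.55 + 109 @ $12.25 + 118 @ $8.55 = $3,378.05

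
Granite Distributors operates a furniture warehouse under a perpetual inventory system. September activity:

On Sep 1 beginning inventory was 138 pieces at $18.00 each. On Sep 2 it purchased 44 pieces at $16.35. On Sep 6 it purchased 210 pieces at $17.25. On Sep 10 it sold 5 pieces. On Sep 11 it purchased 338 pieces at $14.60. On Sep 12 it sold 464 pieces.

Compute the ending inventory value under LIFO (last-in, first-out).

Ending inventory = $4,566.15

Sep 10, 5 sold [LIFO — newest first]: 5 @ $17.25 = $86.25
Sep 12, 464 sold [LIFO — newest first]: 338 @ $14.60 + 126 @ $17.25 = $7,108.30
Total COGS = $86.25 + $7,108.30 = $7,194.55
Ending inventory: 138 @ $18.00 + 44 @ $16.35 + 79 @ $17.25 = $4,566.15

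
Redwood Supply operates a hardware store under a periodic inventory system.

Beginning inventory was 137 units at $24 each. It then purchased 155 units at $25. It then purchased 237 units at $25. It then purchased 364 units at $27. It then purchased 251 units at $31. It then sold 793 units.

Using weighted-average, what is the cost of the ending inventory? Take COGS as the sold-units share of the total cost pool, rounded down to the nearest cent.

Ending inventory = $9,418.40

Sale 1, sell 793: 793/1144 × $30,697.00 → $21,278.60
Ending inventory (cost pool remaining) = $9,418.40
Check: goods available $30,697.00 = COGS $21,278.60 + ending $9,418.40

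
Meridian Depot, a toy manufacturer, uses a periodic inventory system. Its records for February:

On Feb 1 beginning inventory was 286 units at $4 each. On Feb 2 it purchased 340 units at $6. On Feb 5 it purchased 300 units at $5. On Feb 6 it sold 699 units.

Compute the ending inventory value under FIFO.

Ending inventory = $1,135

Feb 6, 699 sold [FIFO — oldest first]: 286 @ $4 + 340 @ $6 + 73 @ $5 = $3,549
Ending inventory: 227 @ $5 = $1,135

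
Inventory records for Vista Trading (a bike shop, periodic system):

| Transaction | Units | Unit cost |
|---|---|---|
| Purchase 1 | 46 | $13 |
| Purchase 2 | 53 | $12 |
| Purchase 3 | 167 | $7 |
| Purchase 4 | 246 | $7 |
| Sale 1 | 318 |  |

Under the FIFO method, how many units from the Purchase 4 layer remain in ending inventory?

194

Sale 1 (318) [FIFO — oldest first]: 46 @ $13 + 53 @ $12 + 167 @ $7 + 52 @ $7 = $2,767
Ending inventory: 194 @ $7 = $1,358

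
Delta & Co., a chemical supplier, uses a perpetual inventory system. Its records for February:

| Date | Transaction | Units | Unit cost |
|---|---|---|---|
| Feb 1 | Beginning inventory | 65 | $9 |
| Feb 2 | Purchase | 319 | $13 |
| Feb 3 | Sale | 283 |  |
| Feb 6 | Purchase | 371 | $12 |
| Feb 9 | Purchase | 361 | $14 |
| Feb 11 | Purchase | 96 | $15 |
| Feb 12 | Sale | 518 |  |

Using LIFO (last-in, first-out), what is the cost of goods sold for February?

Feb 3, 283 sold [LIFO — newest first]: 283 @ $13 = $3,679
Feb 12, 518 sold [LIFO — newest first]: 96 @ $15 + 361 @ $14 + 61 @ $12 = $7,226
Total COGS = $3,679 + $7,226 = $10,905
Ending inventory: 65 @ $9 + 36 @ $13 + 310 @ $12 = $4,773
Check: goods available $15,678 = COGS $10,905 + ending $4,773

COGS = $10,905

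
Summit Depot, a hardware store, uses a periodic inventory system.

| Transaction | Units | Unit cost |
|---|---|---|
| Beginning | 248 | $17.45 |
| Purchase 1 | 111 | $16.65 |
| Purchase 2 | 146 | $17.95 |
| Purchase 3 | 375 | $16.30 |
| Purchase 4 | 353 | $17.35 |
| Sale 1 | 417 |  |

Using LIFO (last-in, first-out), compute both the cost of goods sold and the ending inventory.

COGS = $7,167.75; ending inventory = $13,865.75

Sale 1 (417) [LIFO — newest first]: 353 @ $17.35 + 64 @ $16.30 = $7,167.75
Ending inventory: 248 @ $17.45 + 111 @ $16.65 + 146 @ $17.95 + 311 @ $16.30 = $13,865.75
Check: goods available $21,033.50 = COGS $7,167.75 + ending $13,865.75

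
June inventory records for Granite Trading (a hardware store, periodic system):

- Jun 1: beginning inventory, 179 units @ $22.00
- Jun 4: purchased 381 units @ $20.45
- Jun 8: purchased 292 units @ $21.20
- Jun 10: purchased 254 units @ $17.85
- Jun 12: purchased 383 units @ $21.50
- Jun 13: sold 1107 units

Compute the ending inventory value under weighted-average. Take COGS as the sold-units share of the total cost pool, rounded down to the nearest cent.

Ending inventory = $7,873.01

Jun 13, sell 1107: 1107/1489 × $30,688.25 → $22,815.24
Ending inventory (cost pool remaining) = $7,873.01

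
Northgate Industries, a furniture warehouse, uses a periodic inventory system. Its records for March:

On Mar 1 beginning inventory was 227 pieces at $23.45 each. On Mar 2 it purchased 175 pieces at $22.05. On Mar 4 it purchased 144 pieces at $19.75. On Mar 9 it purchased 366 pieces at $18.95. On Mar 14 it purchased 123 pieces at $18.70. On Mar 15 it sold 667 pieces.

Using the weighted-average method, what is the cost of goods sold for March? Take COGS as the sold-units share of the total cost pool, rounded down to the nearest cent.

COGS = $13,701.98

Mar 15, sell 667: 667/1035 × $21,261.70 → $13,701.98
Ending inventory (cost pool remaining) = $7,559.72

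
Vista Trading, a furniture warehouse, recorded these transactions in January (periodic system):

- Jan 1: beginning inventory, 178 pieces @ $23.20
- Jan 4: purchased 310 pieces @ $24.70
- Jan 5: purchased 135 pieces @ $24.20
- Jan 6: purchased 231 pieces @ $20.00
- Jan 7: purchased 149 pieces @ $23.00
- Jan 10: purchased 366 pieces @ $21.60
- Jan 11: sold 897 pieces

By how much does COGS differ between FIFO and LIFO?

$1,047.80

FIFO COGS: 178 @ $23.20 + 310 @ $24.70 + 135 @ $24.20 + 231 @ $20.00 + 43 @ $23.00 = $20,662.60
LIFO COGS: 366 @ $21.60 + 149 @ $23.00 + 231 @ $20.00 + 135 @ $24.20 + 16 @ $24.70 = $19,614.80
Difference = |$20,662.60 − $19,614.80| = $1,047.80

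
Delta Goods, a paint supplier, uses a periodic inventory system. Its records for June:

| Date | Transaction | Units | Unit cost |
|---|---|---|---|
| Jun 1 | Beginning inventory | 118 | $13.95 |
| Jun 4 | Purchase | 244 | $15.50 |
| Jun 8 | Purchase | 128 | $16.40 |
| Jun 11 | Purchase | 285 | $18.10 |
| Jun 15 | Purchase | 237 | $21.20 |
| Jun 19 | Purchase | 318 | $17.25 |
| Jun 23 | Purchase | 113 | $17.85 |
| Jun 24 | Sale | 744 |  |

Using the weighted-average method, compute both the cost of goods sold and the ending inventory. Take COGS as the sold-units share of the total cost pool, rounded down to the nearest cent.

COGS = $12,999.50; ending inventory = $12,213.25

Jun 24, sell 744: 744/1443 × $25,212.75 → $12,999.50
Ending inventory (cost pool remaining) = $12,213.25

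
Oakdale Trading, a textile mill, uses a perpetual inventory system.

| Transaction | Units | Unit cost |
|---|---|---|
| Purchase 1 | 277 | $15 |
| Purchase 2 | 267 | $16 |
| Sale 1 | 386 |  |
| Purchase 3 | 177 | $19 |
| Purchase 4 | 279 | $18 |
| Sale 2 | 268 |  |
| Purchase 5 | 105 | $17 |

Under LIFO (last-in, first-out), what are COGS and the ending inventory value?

COGS = $10,881; ending inventory = $7,716

Sale 1 (386) [LIFO — newest first]: 267 @ $16 + 119 @ $15 = $6,057
Sale 2 (268) [LIFO — newest first]: 268 @ $18 = $4,824
Total COGS = $6,057 + $4,824 = $10,881
Ending inventory: 158 @ $15 + 177 @ $19 + 11 @ $18 + 105 @ $17 = $7,716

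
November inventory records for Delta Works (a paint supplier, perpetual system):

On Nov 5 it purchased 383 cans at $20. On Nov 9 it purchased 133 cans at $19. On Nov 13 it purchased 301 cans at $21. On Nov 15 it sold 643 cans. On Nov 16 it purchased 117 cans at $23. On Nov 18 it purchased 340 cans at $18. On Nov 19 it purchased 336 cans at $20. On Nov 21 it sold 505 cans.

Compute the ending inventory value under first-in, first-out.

Ending inventory = $8,988

Nov 15, 643 sold [FIFO — oldest first]: 383 @ $20 + 133 @ $19 + 127 @ $21 = $12,854
Nov 21, 505 sold [FIFO — oldest first]: 174 @ $21 + 117 @ $23 + 214 @ $18 = $10,197
Total COGS = $12,854 + $10,197 = $23,051
Ending inventory: 126 @ $18 + 336 @ $20 = $8,988
Check: goods available $32,039 = COGS $23,051 + ending $8,988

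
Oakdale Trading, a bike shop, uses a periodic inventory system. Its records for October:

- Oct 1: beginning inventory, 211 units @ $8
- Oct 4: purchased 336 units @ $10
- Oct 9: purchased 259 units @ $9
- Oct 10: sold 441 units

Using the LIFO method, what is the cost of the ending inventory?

Ending inventory = $3,228

Oct 10, 441 sold [LIFO — newest first]: 259 @ $9 + 182 @ $10 = $4,151
Ending inventory: 211 @ $8 + 154 @ $10 = $3,228
Check: goods available $7,379 = COGS $4,151 + ending $3,228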